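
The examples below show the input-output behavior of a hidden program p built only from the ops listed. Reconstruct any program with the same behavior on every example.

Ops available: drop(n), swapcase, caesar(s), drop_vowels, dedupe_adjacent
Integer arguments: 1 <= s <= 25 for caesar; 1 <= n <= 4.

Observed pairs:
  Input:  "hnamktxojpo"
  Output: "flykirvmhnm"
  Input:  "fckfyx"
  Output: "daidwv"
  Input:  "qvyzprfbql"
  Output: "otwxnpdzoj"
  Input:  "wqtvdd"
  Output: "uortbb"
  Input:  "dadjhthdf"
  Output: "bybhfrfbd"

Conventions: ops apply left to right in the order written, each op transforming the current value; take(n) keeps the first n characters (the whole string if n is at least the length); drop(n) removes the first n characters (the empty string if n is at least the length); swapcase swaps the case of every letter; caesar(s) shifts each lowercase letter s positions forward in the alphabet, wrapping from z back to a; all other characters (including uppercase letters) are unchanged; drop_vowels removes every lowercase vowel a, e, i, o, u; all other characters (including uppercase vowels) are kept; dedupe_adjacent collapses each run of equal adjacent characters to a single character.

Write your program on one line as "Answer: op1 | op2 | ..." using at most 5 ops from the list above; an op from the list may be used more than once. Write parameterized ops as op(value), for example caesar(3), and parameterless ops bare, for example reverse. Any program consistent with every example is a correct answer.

caesar(21) | caesar(10) | caesar(15) | caesar(4)

Check, running the answer program on each example:
  "hnamktxojpo" -> "civhfosjekj" -> "msfrpyctout" -> "bhugenridji" -> "flykirvmhnm"
  "fckfyx" -> "axfats" -> "khpkdc" -> "zwezsr" -> "daidwv"
  "qvyzprfbql" -> "lqtukmawlg" -> "vadeuwkgvq" -> "kpstjlzvkf" -> "otwxnpdzoj"
  "wqtvdd" -> "rloqyy" -> "bvyaii" -> "qknpxx" -> "uortbb"
  "dadjhthdf" -> "yvyecocya" -> "ifiomymik" -> "xuxdbnbxz" -> "bybhfrfbd"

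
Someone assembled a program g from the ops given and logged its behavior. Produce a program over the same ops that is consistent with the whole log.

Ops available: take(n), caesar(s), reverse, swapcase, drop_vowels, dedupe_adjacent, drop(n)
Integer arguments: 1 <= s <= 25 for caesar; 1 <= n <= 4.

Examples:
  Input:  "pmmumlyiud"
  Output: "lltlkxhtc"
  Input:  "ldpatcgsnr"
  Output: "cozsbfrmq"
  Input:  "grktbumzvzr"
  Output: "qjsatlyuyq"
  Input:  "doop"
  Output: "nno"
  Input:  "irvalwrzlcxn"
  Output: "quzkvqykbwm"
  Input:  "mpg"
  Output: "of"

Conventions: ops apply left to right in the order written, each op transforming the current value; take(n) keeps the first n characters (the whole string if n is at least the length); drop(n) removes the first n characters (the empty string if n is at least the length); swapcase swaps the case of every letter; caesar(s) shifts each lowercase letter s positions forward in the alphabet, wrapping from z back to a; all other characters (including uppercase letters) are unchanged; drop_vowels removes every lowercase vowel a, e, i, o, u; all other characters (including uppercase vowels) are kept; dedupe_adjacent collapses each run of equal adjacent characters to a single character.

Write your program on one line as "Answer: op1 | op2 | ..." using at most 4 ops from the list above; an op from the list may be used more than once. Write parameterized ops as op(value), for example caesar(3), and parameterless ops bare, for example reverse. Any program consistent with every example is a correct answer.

reverse | caesar(25) | reverse | drop(1)

Check, running the answer program on each example:
  "pmmumlyiud" -> "duiylmummp" -> "cthxkltllo" -> "olltlkxhtc" -> "lltlkxhtc"
  "ldpatcgsnr" -> "rnsgctapdl" -> "qmrfbszock" -> "kcozsbfrmq" -> "cozsbfrmq"
  "grktbumzvzr" -> "rzvzmubtkrg" -> "qyuyltasjqf" -> "fqjsatlyuyq" -> "qjsatlyuyq"
  "doop" -> "pood" -> "onnc" -> "cnno" -> "nno"
  "irvalwrzlcxn" -> "nxclzrwlavri" -> "mwbkyqvkzuqh" -> "hquzkvqykbwm" -> "quzkvqykbwm"
  "mpg" -> "gpm" -> "fol" -> "lof" -> "of"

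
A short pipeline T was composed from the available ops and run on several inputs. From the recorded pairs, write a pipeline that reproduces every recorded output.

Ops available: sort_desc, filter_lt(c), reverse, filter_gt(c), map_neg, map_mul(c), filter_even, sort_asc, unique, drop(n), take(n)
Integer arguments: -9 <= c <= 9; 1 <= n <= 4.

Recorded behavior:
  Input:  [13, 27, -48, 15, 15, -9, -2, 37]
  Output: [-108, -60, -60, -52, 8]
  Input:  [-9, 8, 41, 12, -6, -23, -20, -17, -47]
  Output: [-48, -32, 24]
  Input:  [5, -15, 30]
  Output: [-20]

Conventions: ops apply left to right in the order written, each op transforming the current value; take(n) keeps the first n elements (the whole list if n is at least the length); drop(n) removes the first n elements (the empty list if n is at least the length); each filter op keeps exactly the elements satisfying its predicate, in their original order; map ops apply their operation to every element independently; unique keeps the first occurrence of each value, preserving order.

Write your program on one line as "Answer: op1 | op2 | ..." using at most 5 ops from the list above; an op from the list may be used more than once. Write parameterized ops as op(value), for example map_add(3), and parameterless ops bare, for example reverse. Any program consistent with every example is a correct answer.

filter_gt(-8) | map_mul(-4) | sort_asc | drop(1)

Check, running the answer program on each example:
  [13, 27, -48, 15, 15, -9, -2, 37] -> [13, 27, 15, 15, -2, 37] -> [-52, -108, -60, -60, 8, -148] -> [-148, -108, -60, -60, -52, 8] -> [-108, -60, -60, -52, 8]
  [-9, 8, 41, 12, -6, -23, -20, -17, -47] -> [8, 41, 12, -6] -> [-32, -164, -48, 24] -> [-164, -48, -32, 24] -> [-48, -32, 24]
  [5, -15, 30] -> [5, 30] -> [-20, -120] -> [-120, -20] -> [-20]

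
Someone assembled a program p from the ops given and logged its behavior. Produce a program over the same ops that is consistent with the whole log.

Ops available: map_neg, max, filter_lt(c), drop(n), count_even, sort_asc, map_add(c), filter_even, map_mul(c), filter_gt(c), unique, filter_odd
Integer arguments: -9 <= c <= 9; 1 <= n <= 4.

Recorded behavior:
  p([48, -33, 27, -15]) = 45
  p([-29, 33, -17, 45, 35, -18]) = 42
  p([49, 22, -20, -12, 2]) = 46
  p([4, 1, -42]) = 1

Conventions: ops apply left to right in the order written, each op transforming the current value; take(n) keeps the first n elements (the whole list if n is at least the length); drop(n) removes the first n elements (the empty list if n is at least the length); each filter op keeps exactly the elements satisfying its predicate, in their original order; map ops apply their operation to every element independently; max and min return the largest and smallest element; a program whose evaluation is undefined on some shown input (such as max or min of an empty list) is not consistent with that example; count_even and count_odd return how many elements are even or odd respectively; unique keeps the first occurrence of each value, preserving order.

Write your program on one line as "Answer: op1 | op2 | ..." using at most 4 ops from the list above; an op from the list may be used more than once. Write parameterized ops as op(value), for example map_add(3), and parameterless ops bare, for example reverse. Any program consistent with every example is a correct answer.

map_add(-1) | map_add(-2) | max

Check, running the answer program on each example:
  [48, -33, 27, -15] -> [47, -34, 26, -16] -> [45, -36, 24, -18] -> 45
  [-29, 33, -17, 45, 35, -18] -> [-30, 32, -18, 44, 34, -19] -> [-32, 30, -20, 42, 32, -21] -> 42
  [49, 22, -20, -12, 2] -> [48, 21, -21, -13, 1] -> [46, 19, -23, -15, -1] -> 46
  [4, 1, -42] -> [3, 0, -43] -> [1, -2, -45] -> 1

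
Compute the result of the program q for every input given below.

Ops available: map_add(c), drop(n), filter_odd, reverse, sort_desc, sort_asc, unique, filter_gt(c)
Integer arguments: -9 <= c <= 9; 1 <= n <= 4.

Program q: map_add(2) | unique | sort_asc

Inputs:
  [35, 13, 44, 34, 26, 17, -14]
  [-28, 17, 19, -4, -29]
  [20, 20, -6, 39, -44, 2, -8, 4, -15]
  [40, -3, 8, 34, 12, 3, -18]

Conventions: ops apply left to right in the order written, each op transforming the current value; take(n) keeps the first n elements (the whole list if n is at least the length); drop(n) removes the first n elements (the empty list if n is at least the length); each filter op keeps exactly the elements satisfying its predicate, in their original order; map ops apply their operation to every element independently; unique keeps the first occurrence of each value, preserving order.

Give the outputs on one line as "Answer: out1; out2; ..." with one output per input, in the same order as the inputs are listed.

Execution, op by op:
  [35, 13, 44, 34, 26, 17, -14] -> [37, 15, 46, 36, 28, 19, -12] -> [37, 15, 46, 36, 28, 19, -12] -> [-12, 15, 19, 28, 36, 37, 46]
  [-28, 17, 19, -4, -29] -> [-26, 19, 21, -2, -27] -> [-26, 19, 21, -2, -27] -> [-27, -26, -2, 19, 21]
  [20, 20, -6, 39, -44, 2, -8, 4, -15] -> [22, 22, -4, 41, -42, 4, -6, 6, -13] -> [22, -4, 41, -42, 4, -6, 6, -13] -> [-42, -13, -6, -4, 4, 6, 22, 41]
  [40, -3, 8, 34, 12, 3, -18] -> [42, -1, 10, 36, 14, 5, -16] -> [42, -1, 10, 36, 14, 5, -16] -> [-16, -1, 5, 10, 14, 36, 42]

[-12, 15, 19, 28, 36, 37, 46]; [-27, -26, -2, 19, 21]; [-42, -13, -6, -4, 4, 6, 22, 41]; [-16, -1, 5, 10, 14, 36, 42]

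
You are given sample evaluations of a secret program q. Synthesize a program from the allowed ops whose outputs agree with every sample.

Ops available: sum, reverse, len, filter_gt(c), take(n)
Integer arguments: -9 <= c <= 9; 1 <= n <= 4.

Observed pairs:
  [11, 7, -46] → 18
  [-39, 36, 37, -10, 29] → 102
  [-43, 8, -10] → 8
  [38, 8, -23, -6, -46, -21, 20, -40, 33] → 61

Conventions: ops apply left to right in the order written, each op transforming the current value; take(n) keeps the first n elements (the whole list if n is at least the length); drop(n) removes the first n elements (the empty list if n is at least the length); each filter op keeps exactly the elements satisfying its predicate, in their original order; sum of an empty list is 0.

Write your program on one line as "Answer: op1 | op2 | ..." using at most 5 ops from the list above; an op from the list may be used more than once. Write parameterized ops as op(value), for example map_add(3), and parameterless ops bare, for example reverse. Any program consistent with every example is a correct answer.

reverse | filter_gt(-6) | take(3) | sum

Check, running the answer program on each example:
  [11, 7, -46] -> [-46, 7, 11] -> [7, 11] -> [7, 11] -> 18
  [-39, 36, 37, -10, 29] -> [29, -10, 37, 36, -39] -> [29, 37, 36] -> [29, 37, 36] -> 102
  [-43, 8, -10] -> [-10, 8, -43] -> [8] -> [8] -> 8
  [38, 8, -23, -6, -46, -21, 20, -40, 33] -> [33, -40, 20, -21, -46, -6, -23, 8, 38] -> [33, 20, 8, 38] -> [33, 20, 8] -> 61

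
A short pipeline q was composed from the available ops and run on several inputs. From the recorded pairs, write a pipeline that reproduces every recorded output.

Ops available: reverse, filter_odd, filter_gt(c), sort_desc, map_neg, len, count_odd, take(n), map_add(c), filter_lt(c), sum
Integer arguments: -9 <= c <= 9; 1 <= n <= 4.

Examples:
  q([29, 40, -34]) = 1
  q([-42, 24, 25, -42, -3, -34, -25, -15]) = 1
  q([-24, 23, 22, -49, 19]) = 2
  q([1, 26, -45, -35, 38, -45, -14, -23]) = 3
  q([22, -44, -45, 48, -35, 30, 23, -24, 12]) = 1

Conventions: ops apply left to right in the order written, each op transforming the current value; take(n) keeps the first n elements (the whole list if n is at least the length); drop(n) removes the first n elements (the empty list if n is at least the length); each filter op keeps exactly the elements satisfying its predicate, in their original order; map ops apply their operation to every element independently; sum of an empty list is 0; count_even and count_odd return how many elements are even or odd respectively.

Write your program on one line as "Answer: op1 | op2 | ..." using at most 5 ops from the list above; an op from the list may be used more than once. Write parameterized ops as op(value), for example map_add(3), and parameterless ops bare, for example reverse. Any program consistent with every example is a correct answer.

take(4) | filter_odd | sort_desc | len

Check, running the answer program on each example:
  [29, 40, -34] -> [29, 40, -34] -> [29] -> [29] -> 1
  [-42, 24, 25, -42, -3, -34, -25, -15] -> [-42, 24, 25, -42] -> [25] -> [25] -> 1
  [-24, 23, 22, -49, 19] -> [-24, 23, 22, -49] -> [23, -49] -> [23, -49] -> 2
  [1, 26, -45, -35, 38, -45, -14, -23] -> [1, 26, -45, -35] -> [1, -45, -35] -> [1, -35, -45] -> 3
  [22, -44, -45, 48, -35, 30, 23, -24, 12] -> [22, -44, -45, 48] -> [-45] -> [-45] -> 1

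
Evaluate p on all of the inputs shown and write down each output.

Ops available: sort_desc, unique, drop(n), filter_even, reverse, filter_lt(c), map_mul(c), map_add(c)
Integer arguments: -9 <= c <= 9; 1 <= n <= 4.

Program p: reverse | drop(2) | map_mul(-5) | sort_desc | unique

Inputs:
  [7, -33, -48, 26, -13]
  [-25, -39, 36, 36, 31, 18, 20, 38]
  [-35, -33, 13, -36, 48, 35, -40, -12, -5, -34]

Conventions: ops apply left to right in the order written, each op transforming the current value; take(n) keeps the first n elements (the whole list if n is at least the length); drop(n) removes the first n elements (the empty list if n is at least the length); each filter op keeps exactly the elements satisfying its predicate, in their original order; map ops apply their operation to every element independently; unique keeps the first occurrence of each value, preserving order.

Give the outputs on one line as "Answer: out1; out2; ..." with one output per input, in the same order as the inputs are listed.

Execution, op by op:
  [7, -33, -48, 26, -13] -> [-13, 26, -48, -33, 7] -> [-48, -33, 7] -> [240, 165, -35] -> [240, 165, -35] -> [240, 165, -35]
  [-25, -39, 36, 36, 31, 18, 20, 38] -> [38, 20, 18, 31, 36, 36, -39, -25] -> [18, 31, 36, 36, -39, -25] -> [-90, -155, -180, -180, 195, 125] -> [195, 125, -90, -155, -180, -180] -> [195, 125, -90, -155, -180]
  [-35, -33, 13, -36, 48, 35, -40, -12, -5, -34] -> [-34, -5, -12, -40, 35, 48, -36, 13, -33, -35] -> [-12, -40, 35, 48, -36, 13, -33, -35] -> [60, 200, -175, -240, 180, -65, 165, 175] -> [200, 180, 175, 165, 60, -65, -175, -240] -> [200, 180, 175, 165, 60, -65, -175, -240]

[240, 165, -35]; [195, 125, -90, -155, -180]; [200, 180, 175, 165, 60, -65, -175, -240]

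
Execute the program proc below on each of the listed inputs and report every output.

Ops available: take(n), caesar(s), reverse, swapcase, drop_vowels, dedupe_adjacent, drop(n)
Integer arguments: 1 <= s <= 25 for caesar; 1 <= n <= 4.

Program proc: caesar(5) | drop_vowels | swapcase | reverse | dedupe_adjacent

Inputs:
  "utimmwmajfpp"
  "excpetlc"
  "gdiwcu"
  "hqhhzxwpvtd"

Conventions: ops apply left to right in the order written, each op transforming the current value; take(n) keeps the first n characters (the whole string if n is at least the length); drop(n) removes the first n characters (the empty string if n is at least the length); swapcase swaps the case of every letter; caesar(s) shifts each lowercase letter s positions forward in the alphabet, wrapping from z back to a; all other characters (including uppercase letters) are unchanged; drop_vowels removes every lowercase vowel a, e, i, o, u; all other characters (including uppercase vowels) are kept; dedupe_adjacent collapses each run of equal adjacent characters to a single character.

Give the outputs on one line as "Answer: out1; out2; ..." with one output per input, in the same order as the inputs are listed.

"KFRBRNYZ"; "HQYJHCJ"; "ZHBNL"; "YBCMVM"

Execution, op by op:
  "utimmwmajfpp" -> "zynrrbrfokuu" -> "zynrrbrfk" -> "ZYNRRBRFK" -> "KFRBRRNYZ" -> "KFRBRNYZ"
  "excpetlc" -> "jchujyqh" -> "jchjyqh" -> "JCHJYQH" -> "HQYJHCJ" -> "HQYJHCJ"
  "gdiwcu" -> "linbhz" -> "lnbhz" -> "LNBHZ" -> "ZHBNL" -> "ZHBNL"
  "hqhhzxwpvtd" -> "mvmmecbuayi" -> "mvmmcby" -> "MVMMCBY" -> "YBCMMVM" -> "YBCMVM"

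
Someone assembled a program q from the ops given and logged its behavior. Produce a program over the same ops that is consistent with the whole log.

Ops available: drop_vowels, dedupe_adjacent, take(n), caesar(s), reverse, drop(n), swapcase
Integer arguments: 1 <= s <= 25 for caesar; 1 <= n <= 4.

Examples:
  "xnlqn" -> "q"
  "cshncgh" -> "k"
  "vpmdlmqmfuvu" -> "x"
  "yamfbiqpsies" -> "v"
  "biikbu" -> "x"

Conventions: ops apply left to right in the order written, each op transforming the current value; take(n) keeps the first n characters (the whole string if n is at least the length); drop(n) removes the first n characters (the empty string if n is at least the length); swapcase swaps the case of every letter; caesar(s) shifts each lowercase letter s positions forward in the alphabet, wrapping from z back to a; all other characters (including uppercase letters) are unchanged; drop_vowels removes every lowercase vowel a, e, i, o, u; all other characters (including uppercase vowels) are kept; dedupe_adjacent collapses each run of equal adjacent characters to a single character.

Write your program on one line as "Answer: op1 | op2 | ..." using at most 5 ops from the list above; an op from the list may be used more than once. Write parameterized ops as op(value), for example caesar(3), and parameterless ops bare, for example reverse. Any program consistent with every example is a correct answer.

dedupe_adjacent | reverse | take(1) | caesar(3)

Check, running the answer program on each example:
  "xnlqn" -> "xnlqn" -> "nqlnx" -> "n" -> "q"
  "cshncgh" -> "cshncgh" -> "hgcnhsc" -> "h" -> "k"
  "vpmdlmqmfuvu" -> "vpmdlmqmfuvu" -> "uvufmqmldmpv" -> "u" -> "x"
  "yamfbiqpsies" -> "yamfbiqpsies" -> "seispqibfmay" -> "s" -> "v"
  "biikbu" -> "bikbu" -> "ubkib" -> "u" -> "x"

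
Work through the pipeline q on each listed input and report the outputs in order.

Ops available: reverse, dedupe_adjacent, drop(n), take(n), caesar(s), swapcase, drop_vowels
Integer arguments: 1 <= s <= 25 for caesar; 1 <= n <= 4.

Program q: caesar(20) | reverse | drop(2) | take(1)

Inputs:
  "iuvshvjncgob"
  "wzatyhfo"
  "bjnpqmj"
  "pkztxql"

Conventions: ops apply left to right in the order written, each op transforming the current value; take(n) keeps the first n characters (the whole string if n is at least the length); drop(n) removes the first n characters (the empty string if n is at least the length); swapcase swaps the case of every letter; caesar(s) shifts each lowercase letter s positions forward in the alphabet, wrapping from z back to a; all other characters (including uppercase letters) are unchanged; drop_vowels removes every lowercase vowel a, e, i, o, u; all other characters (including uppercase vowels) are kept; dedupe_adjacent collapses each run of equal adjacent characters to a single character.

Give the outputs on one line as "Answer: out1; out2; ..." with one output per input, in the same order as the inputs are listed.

"a"; "b"; "k"; "r"

Execution, op by op:
  "iuvshvjncgob" -> "copmbpdhwaiv" -> "viawhdpbmpoc" -> "awhdpbmpoc" -> "a"
  "wzatyhfo" -> "qtunsbzi" -> "izbsnutq" -> "bsnutq" -> "b"
  "bjnpqmj" -> "vdhjkgd" -> "dgkjhdv" -> "kjhdv" -> "k"
  "pkztxql" -> "jetnrkf" -> "fkrntej" -> "rntej" -> "r"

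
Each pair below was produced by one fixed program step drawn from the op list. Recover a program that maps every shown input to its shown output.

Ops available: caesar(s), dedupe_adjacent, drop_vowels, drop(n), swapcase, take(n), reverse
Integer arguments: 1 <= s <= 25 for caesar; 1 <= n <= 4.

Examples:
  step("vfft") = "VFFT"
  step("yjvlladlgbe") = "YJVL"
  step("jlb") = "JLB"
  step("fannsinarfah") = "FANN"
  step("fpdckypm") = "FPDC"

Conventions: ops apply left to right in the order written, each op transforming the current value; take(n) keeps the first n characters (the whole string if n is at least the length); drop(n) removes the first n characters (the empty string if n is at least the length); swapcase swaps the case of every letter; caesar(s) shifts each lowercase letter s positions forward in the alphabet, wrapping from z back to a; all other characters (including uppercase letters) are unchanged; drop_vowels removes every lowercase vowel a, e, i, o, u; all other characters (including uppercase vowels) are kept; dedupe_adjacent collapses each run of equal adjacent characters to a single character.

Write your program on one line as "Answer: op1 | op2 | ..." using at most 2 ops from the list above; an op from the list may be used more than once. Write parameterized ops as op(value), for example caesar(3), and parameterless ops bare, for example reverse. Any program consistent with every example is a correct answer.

take(4) | swapcase

Check, running the answer program on each example:
  "vfft" -> "vfft" -> "VFFT"
  "yjvlladlgbe" -> "yjvl" -> "YJVL"
  "jlb" -> "jlb" -> "JLB"
  "fannsinarfah" -> "fann" -> "FANN"
  "fpdckypm" -> "fpdc" -> "FPDC"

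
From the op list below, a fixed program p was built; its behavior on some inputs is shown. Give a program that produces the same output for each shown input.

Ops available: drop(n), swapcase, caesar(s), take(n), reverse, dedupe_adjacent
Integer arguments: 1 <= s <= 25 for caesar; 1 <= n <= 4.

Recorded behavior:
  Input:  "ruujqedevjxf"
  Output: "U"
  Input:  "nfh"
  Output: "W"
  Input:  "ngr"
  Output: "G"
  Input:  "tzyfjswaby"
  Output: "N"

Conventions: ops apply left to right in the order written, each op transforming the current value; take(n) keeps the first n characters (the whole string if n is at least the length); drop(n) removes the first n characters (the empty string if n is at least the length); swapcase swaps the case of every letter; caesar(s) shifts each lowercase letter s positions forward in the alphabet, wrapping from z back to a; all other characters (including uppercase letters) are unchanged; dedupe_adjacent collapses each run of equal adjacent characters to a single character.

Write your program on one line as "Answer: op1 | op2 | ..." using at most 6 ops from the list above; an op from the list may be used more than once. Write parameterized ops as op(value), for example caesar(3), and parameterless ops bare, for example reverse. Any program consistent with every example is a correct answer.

caesar(18) | caesar(23) | swapcase | reverse | take(3) | take(1)

Check, running the answer program on each example:
  "ruujqedevjxf" -> "jmmbiwvwnbpx" -> "gjjyftstkymu" -> "GJJYFTSTKYMU" -> "UMYKTSTFYJJG" -> "UMY" -> "U"
  "nfh" -> "fxz" -> "cuw" -> "CUW" -> "WUC" -> "WUC" -> "W"
  "ngr" -> "fyj" -> "cvg" -> "CVG" -> "GVC" -> "GVC" -> "G"
  "tzyfjswaby" -> "lrqxbkostq" -> "ionuyhlpqn" -> "IONUYHLPQN" -> "NQPLHYUNOI" -> "NQP" -> "N"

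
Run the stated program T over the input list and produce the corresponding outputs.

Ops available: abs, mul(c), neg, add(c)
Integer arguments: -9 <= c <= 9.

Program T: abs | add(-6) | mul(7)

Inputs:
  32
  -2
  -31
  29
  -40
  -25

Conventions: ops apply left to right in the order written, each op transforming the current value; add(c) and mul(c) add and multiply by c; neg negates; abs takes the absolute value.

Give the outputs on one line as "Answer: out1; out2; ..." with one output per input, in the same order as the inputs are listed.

Execution, op by op:
  32 -> 32 -> 26 -> 182
  -2 -> 2 -> -4 -> -28
  -31 -> 31 -> 25 -> 175
  29 -> 29 -> 23 -> 161
  -40 -> 40 -> 34 -> 238
  -25 -> 25 -> 19 -> 133

182; -28; 175; 161; 238; 133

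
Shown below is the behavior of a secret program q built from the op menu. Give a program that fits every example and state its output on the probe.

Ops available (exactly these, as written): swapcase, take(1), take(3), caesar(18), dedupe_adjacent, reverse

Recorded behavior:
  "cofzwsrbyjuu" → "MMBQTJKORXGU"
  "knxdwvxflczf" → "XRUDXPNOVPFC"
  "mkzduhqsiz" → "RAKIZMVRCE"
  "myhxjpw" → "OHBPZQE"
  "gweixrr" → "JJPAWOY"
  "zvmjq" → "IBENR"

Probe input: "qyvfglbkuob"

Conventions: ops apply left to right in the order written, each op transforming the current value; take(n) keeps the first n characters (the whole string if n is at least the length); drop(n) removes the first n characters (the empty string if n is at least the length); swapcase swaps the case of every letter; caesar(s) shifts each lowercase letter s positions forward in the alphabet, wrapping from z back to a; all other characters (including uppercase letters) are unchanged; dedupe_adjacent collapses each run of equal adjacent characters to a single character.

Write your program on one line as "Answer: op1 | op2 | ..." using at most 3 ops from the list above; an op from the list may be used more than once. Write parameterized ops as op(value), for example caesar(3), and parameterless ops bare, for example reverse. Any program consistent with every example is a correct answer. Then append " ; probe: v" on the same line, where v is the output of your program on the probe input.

caesar(18) | swapcase | reverse ; probe: "TGMCTDYXNQI"

Check, running the answer program on each example:
  "cofzwsrbyjuu" -> "ugxrokjtqbmm" -> "UGXROKJTQBMM" -> "MMBQTJKORXGU"
  "knxdwvxflczf" -> "cfpvonpxdurx" -> "CFPVONPXDURX" -> "XRUDXPNOVPFC"
  "mkzduhqsiz" -> "ecrvmzikar" -> "ECRVMZIKAR" -> "RAKIZMVRCE"
  "myhxjpw" -> "eqzpbho" -> "EQZPBHO" -> "OHBPZQE"
  "gweixrr" -> "yowapjj" -> "YOWAPJJ" -> "JJPAWOY"
  "zvmjq" -> "rnebi" -> "RNEBI" -> "IBENR"
  probe: "qyvfglbkuob" -> "iqnxydtcmgt" -> "IQNXYDTCMGT" -> "TGMCTDYXNQI"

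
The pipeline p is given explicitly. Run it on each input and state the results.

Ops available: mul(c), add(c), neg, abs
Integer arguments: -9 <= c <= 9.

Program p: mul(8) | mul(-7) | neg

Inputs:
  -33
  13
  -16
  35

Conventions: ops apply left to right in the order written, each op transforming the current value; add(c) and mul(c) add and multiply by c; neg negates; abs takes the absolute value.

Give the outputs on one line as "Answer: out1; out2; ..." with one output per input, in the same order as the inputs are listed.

Execution, op by op:
  -33 -> -264 -> 1848 -> -1848
  13 -> 104 -> -728 -> 728
  -16 -> -128 -> 896 -> -896
  35 -> 280 -> -1960 -> 1960

-1848; 728; -896; 1960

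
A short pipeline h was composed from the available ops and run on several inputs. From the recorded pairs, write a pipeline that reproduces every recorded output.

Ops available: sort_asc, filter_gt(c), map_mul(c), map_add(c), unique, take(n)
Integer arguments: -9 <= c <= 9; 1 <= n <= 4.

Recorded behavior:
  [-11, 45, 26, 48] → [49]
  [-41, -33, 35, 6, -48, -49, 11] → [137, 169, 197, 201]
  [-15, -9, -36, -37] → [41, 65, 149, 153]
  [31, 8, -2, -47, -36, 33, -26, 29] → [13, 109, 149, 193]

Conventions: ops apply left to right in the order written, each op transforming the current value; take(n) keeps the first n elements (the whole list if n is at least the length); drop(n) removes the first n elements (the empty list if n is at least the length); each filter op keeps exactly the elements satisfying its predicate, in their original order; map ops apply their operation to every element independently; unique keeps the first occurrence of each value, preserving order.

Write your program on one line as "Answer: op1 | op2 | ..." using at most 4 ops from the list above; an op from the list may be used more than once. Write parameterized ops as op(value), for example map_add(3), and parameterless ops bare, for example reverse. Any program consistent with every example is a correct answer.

map_mul(-4) | map_add(5) | filter_gt(4) | sort_asc

Check, running the answer program on each example:
  [-11, 45, 26, 48] -> [44, -180, -104, -192] -> [49, -175, -99, -187] -> [49] -> [49]
  [-41, -33, 35, 6, -48, -49, 11] -> [164, 132, -140, -24, 192, 196, -44] -> [169, 137, -135, -19, 197, 201, -39] -> [169, 137, 197, 201] -> [137, 169, 197, 201]
  [-15, -9, -36, -37] -> [60, 36, 144, 148] -> [65, 41, 149, 153] -> [65, 41, 149, 153] -> [41, 65, 149, 153]
  [31, 8, -2, -47, -36, 33, -26, 29] -> [-124, -32, 8, 188, 144, -132, 104, -116] -> [-119, -27, 13, 193, 149, -127, 109, -111] -> [13, 193, 149, 109] -> [13, 109, 149, 193]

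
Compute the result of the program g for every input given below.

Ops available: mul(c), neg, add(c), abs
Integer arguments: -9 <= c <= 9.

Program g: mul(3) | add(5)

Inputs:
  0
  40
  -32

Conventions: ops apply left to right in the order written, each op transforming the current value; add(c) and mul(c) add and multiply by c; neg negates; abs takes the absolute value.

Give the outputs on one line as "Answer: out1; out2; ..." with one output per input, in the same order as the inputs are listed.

5; 125; -91

Execution, op by op:
  0 -> 0 -> 5
  40 -> 120 -> 125
  -32 -> -96 -> -91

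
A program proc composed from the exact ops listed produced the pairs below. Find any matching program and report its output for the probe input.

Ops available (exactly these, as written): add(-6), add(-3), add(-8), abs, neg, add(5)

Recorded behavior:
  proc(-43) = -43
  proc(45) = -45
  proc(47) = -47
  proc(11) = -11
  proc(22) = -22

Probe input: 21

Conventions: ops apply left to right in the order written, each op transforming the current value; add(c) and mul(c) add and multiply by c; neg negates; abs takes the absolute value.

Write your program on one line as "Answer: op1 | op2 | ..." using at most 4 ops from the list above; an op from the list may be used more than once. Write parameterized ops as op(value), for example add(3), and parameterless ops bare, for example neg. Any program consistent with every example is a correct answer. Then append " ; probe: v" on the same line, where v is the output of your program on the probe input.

neg | abs | neg ; probe: -21

Check, running the answer program on each example:
  -43 -> 43 -> 43 -> -43
  45 -> -45 -> 45 -> -45
  47 -> -47 -> 47 -> -47
  11 -> -11 -> 11 -> -11
  22 -> -22 -> 22 -> -22
  probe: 21 -> -21 -> 21 -> -21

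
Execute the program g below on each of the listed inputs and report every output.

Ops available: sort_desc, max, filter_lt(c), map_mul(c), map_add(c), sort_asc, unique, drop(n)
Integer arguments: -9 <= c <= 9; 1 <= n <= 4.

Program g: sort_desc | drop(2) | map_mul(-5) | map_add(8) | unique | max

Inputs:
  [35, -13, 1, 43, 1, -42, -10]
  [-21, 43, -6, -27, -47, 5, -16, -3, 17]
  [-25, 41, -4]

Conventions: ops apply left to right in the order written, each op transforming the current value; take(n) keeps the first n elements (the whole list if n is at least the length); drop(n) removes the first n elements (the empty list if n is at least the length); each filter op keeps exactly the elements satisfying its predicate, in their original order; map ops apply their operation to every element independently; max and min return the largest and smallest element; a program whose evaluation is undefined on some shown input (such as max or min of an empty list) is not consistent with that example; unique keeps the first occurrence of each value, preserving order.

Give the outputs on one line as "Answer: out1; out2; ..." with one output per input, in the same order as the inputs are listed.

218; 243; 133

Execution, op by op:
  [35, -13, 1, 43, 1, -42, -10] -> [43, 35, 1, 1, -10, -13, -42] -> [1, 1, -10, -13, -42] -> [-5, -5, 50, 65, 210] -> [3, 3, 58, 73, 218] -> [3, 58, 73, 218] -> 218
  [-21, 43, -6, -27, -47, 5, -16, -3, 17] -> [43, 17, 5, -3, -6, -16, -21, -27, -47] -> [5, -3, -6, -16, -21, -27, -47] -> [-25, 15, 30, 80, 105, 135, 235] -> [-17, 23, 38, 88, 113, 143, 243] -> [-17, 23, 38, 88, 113, 143, 243] -> 243
  [-25, 41, -4] -> [41, -4, -25] -> [-25] -> [125] -> [133] -> [133] -> 133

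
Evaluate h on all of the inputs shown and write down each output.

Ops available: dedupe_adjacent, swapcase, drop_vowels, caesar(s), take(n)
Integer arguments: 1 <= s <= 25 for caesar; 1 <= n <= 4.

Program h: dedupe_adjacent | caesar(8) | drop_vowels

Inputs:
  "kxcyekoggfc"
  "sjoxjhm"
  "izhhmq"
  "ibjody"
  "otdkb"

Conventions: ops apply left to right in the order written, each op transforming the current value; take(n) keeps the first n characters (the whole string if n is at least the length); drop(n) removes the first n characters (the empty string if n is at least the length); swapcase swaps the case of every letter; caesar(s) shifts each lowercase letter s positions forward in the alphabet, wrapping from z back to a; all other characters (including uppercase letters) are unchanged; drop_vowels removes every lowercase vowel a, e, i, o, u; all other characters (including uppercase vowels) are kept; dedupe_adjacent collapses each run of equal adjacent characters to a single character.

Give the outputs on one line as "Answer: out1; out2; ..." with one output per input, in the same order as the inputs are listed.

"sfkgmswnk"; "rwfrp"; "qhpy"; "qjrwlg"; "wblsj"

Execution, op by op:
  "kxcyekoggfc" -> "kxcyekogfc" -> "sfkgmswonk" -> "sfkgmswnk"
  "sjoxjhm" -> "sjoxjhm" -> "arwfrpu" -> "rwfrp"
  "izhhmq" -> "izhmq" -> "qhpuy" -> "qhpy"
  "ibjody" -> "ibjody" -> "qjrwlg" -> "qjrwlg"
  "otdkb" -> "otdkb" -> "wblsj" -> "wblsj"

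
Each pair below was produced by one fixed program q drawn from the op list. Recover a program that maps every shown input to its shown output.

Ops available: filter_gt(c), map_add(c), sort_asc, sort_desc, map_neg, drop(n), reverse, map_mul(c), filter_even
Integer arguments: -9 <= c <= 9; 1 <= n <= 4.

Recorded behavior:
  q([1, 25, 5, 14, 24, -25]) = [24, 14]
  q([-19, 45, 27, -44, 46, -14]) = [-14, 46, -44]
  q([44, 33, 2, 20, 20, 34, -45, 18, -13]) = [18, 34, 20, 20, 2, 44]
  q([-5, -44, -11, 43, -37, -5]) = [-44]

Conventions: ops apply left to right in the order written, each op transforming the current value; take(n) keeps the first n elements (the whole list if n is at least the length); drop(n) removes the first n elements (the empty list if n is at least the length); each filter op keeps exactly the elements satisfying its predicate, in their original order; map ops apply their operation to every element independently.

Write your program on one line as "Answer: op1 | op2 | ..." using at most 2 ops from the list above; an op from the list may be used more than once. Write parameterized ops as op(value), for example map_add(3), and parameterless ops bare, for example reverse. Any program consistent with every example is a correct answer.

filter_even | reverse

Check, running the answer program on each example:
  [1, 25, 5, 14, 24, -25] -> [14, 24] -> [24, 14]
  [-19, 45, 27, -44, 46, -14] -> [-44, 46, -14] -> [-14, 46, -44]
  [44, 33, 2, 20, 20, 34, -45, 18, -13] -> [44, 2, 20, 20, 34, 18] -> [18, 34, 20, 20, 2, 44]
  [-5, -44, -11, 43, -37, -5] -> [-44] -> [-44]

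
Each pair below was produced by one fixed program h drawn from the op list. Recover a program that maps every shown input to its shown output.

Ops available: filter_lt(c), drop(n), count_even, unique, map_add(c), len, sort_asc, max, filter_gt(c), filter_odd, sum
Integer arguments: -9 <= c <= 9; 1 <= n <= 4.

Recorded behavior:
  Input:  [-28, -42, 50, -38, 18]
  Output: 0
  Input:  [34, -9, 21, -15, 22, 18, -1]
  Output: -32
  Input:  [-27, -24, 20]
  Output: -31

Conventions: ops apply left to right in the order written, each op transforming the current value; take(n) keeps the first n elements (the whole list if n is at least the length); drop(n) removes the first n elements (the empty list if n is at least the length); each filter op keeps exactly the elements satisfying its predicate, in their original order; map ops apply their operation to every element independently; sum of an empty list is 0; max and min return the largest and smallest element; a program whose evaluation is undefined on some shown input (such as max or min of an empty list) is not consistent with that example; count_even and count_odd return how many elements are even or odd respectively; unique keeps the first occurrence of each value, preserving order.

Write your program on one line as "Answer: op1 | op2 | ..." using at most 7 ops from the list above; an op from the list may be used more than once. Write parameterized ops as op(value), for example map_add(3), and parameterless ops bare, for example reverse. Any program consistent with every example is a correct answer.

map_add(-4) | filter_lt(2) | sort_asc | filter_lt(-8) | filter_odd | sum

Check, running the answer program on each example:
  [-28, -42, 50, -38, 18] -> [-32, -46, 46, -42, 14] -> [-32, -46, -42] -> [-46, -42, -32] -> [-46, -42, -32] -> [] -> 0
  [34, -9, 21, -15, 22, 18, -1] -> [30, -13, 17, -19, 18, 14, -5] -> [-13, -19, -5] -> [-19, -13, -5] -> [-19, -13] -> [-19, -13] -> -32
  [-27, -24, 20] -> [-31, -28, 16] -> [-31, -28] -> [-31, -28] -> [-31, -28] -> [-31] -> -31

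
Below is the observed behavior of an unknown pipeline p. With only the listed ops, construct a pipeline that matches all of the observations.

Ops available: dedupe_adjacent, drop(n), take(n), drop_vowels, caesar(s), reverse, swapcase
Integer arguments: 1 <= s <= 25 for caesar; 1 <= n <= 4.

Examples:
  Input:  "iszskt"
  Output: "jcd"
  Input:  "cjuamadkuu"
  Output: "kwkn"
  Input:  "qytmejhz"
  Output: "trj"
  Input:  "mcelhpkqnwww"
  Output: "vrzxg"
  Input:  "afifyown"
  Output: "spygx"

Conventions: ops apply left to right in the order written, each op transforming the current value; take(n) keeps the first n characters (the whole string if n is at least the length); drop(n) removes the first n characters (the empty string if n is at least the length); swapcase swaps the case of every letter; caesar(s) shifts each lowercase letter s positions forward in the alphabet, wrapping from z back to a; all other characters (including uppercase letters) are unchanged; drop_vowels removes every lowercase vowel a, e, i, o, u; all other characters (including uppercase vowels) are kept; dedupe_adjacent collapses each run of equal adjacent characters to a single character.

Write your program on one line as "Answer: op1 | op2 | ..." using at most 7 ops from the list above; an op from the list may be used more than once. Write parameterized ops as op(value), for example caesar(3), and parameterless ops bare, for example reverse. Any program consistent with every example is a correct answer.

caesar(10) | dedupe_adjacent | drop_vowels | swapcase | drop(2) | swapcase

Check, running the answer program on each example:
  "iszskt" -> "scjcud" -> "scjcud" -> "scjcd" -> "SCJCD" -> "JCD" -> "jcd"
  "cjuamadkuu" -> "mtekwknuee" -> "mtekwknue" -> "mtkwkn" -> "MTKWKN" -> "KWKN" -> "kwkn"
  "qytmejhz" -> "aidwotrj" -> "aidwotrj" -> "dwtrj" -> "DWTRJ" -> "TRJ" -> "trj"
  "mcelhpkqnwww" -> "wmovrzuaxggg" -> "wmovrzuaxg" -> "wmvrzxg" -> "WMVRZXG" -> "VRZXG" -> "vrzxg"
  "afifyown" -> "kpspiygx" -> "kpspiygx" -> "kpspygx" -> "KPSPYGX" -> "SPYGX" -> "spygx"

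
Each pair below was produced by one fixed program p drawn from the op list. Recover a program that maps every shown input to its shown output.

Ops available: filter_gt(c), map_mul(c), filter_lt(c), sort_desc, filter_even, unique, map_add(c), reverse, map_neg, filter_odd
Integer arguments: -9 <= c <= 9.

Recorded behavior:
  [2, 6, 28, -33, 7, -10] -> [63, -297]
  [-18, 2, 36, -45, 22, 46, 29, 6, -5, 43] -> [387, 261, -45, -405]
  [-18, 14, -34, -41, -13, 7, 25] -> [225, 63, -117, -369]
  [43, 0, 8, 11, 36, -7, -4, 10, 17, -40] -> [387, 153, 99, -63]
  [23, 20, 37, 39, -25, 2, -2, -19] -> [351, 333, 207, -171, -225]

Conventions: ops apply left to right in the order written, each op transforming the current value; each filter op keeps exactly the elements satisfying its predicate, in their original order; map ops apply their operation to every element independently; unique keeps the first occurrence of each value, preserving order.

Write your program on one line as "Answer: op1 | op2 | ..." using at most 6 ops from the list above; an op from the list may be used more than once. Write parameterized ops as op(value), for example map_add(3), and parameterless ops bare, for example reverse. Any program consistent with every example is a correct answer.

sort_desc | reverse | map_mul(-9) | reverse | filter_odd | map_neg

Check, running the answer program on each example:
  [2, 6, 28, -33, 7, -10] -> [28, 7, 6, 2, -10, -33] -> [-33, -10, 2, 6, 7, 28] -> [297, 90, -18, -54, -63, -252] -> [-252, -63, -54, -18, 90, 297] -> [-63, 297] -> [63, -297]
  [-18, 2, 36, -45, 22, 46, 29, 6, -5, 43] -> [46, 43, 36, 29, 22, 6, 2, -5, -18, -45] -> [-45, -18, -5, 2, 6, 22, 29, 36, 43, 46] -> [405, 162, 45, -18, -54, -198, -261, -324, -387, -414] -> [-414, -387, -324, -261, -198, -54, -18, 45, 162, 405] -> [-387, -261, 45, 405] -> [387, 261, -45, -405]
  [-18, 14, -34, -41, -13, 7, 25] -> [25, 14, 7, -13, -18, -34, -41] -> [-41, -34, -18, -13, 7, 14, 25] -> [369, 306, 162, 117, -63, -126, -225] -> [-225, -126, -63, 117, 162, 306, 369] -> [-225, -63, 117, 369] -> [225, 63, -117, -369]
  [43, 0, 8, 11, 36, -7, -4, 10, 17, -40] -> [43, 36, 17, 11, 10, 8, 0, -4, -7, -40] -> [-40, -7, -4, 0, 8, 10, 11, 17, 36, 43] -> [360, 63, 36, 0, -72, -90, -99, -153, -324, -387] -> [-387, -324, -153, -99, -90, -72, 0, 36, 63, 360] -> [-387, -153, -99, 63] -> [387, 153, 99, -63]
  [23, 20, 37, 39, -25, 2, -2, -19] -> [39, 37, 23, 20, 2, -2, -19, -25] -> [-25, -19, -2, 2, 20, 23, 37, 39] -> [225, 171, 18, -18, -180, -207, -333, -351] -> [-351, -333, -207, -180, -18, 18, 171, 225] -> [-351, -333, -207, 171, 225] -> [351, 333, 207, -171, -225]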